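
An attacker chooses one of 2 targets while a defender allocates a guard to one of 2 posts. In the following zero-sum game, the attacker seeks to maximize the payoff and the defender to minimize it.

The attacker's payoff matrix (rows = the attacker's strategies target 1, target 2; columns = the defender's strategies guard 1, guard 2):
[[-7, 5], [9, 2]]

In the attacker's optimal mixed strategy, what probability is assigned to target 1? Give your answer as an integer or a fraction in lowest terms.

Row minima are -7 and 2, so the attacker's maximin is 2; column maxima are 9 and 5, so the defender's minimax is 5. These differ, so the equilibrium is in mixed strategies.
Let the attacker play target 1 with probability p. The defender is indifferent when −7p + 9(1−p) = 5p + 2(1−p), giving p = 7/19.

7/19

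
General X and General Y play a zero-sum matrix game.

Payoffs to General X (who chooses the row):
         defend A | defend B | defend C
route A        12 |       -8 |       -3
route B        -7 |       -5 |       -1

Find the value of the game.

-58/11

Column defend C is strictly dominated by defend B for General Y (it gives General X more in every row).
The remaining 2×2 game on (route A, route B) × (defend A, defend B) has no saddle point. Let General X play route A with probability p; indifference gives 12p − 7(1−p) = −8p − 5(1−p), so p = 1/11.
Similarly General Y's optimal q on defend A is 3/22, and the value is 12·(3/22) + (-8)·(19/22) = -58/11.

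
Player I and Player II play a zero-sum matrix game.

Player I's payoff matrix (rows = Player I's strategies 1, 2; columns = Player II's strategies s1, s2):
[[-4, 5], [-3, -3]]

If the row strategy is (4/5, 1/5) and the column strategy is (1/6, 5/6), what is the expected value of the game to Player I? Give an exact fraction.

11/5

Against (1/6, 5/6), each row's expected payoff is 1: 7/2; 2: -3.
Taking the (4/5, 1/5)-weighted average: (4/5)·(7/2) + (1/5)·(-3) = 11/5.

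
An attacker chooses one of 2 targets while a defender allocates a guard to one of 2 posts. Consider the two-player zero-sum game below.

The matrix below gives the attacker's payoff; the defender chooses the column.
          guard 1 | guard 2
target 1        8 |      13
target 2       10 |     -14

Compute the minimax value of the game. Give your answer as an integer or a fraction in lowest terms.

Row minima are 8 and -14, so the attacker's maximin is 8; column maxima are 10 and 13, so the defender's minimax is 10. These differ, so the equilibrium is in mixed strategies.
Let the attacker play target 1 with probability p. The defender is indifferent when 8p + 10(1−p) = 13p − 14(1−p), giving p = 24/29.
Let the defender play guard 1 with probability q. The attacker is indifferent when 8q + 13(1−q) = 10q − 14(1−q), giving q = 27/29.
The value is 8·(27/29) + (13)·(2/29) = 242/29.

242/29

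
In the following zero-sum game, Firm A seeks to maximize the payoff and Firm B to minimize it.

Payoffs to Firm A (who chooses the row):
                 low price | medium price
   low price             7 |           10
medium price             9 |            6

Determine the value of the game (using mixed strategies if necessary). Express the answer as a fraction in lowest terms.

8

Row minima are 7 and 6, so Firm A's maximin is 7; column maxima are 9 and 10, so Firm B's minimax is 9. These differ, so the equilibrium is in mixed strategies.
Let Firm A play low price with probability p. Firm B is indifferent when 7p + 9(1−p) = 10p + 6(1−p), giving p = 1/2.
Let Firm B play low price with probability q. Firm A is indifferent when 7q + 10(1−q) = 9q + 6(1−q), giving q = 2/3.
The value is 7·(2/3) + (10)·(1/3) = 8.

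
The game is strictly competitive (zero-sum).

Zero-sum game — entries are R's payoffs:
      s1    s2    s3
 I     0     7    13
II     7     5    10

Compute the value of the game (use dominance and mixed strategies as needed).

Column s3 is strictly dominated by s2 for C (it gives R more in every row).
The remaining 2×2 game on (I, II) × (s1, s2) has no saddle point. Let R play I with probability p; indifference gives 7(1−p) = 7p + 5(1−p), so p = 2/9.
Similarly C's optimal q on s1 is 2/9, and the value is 0·(2/9) + (7)·(7/9) = 49/9.

49/9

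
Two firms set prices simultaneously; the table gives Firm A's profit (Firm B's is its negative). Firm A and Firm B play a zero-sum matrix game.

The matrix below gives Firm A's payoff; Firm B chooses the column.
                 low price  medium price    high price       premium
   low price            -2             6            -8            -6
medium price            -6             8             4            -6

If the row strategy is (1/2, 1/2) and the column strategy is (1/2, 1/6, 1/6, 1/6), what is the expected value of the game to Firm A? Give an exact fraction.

-13/6

Against (1/2, 1/6, 1/6, 1/6), each row's expected payoff is low price: -7/3; medium price: -2.
Taking the (1/2, 1/2)-weighted average: (1/2)·(-7/3) + (1/2)·(-2) = -13/6.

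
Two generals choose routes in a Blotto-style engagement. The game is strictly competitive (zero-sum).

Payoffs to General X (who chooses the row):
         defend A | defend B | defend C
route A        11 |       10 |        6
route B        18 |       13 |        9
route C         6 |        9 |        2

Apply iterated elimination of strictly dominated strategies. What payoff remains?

Row route A is strictly dominated by row route B (18>11, 13>10, 9>6); eliminate route A.
Column defend B is strictly dominated by defend C for General Y (9<13, 2<9); eliminate defend B.
Column defend A is strictly dominated by defend C for General Y (9<18, 2<6); eliminate defend A.
Row route C is strictly dominated by row route B (9>2); eliminate route C.
Only (route B, defend C) remains, with payoff 9.

9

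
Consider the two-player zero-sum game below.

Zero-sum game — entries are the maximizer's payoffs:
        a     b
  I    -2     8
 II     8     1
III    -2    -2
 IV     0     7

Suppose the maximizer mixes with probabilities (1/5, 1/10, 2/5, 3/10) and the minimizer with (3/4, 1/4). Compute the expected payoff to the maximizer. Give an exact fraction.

9/20

Against (3/4, 1/4), each row's expected payoff is I: 1/2; II: 25/4; III: -2; IV: 7/4.
Taking the (1/5, 1/10, 2/5, 3/10)-weighted average: (1/5)·(1/2) + (1/10)·(25/4) + (2/5)·(-2) + (3/10)·(7/4) = 9/20.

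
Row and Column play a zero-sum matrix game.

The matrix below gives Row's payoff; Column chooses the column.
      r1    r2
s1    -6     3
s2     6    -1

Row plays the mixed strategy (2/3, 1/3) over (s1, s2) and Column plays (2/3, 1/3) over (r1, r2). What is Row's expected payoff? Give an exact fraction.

Against (2/3, 1/3), each row's expected payoff is s1: -3; s2: 11/3.
Taking the (2/3, 1/3)-weighted average: (2/3)·(-3) + (1/3)·(11/3) = -7/9.

-7/9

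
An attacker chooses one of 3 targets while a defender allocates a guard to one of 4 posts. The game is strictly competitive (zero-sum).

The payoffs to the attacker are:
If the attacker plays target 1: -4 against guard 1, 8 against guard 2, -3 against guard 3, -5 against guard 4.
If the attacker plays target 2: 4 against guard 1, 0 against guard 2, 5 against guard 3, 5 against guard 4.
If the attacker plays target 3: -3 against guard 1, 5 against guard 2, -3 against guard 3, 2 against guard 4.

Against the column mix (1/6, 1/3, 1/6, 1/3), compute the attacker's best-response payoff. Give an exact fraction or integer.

target 1: (-4)·(1/6) + (8)·(1/3) + (-3)·(1/6) + (-5)·(1/3) = -1/6.
target 2: (4)·(1/6) + (0)·(1/3) + (5)·(1/6) + (5)·(1/3) = 19/6.
target 3: (-3)·(1/6) + (5)·(1/3) + (-3)·(1/6) + (2)·(1/3) = 4/3.
The best pure response is target 2 with expected payoff 19/6.

19/6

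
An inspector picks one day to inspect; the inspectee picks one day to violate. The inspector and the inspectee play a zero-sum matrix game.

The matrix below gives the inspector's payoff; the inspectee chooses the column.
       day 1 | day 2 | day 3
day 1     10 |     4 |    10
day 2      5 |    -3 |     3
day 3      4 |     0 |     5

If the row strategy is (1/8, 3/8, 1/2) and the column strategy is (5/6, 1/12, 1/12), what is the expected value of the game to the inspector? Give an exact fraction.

37/8

Against (5/6, 1/12, 1/12), each row's expected payoff is day 1: 19/2; day 2: 25/6; day 3: 15/4.
Taking the (1/8, 3/8, 1/2)-weighted average: (1/8)·(19/2) + (3/8)·(25/6) + (1/2)·(15/4) = 37/8.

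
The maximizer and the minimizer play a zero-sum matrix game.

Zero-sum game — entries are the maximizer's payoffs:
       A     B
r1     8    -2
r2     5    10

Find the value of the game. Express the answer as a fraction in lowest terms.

6

Row minima are -2 and 5, so the maximizer's maximin is 5; column maxima are 8 and 10, so the minimizer's minimax is 8. These differ, so the equilibrium is in mixed strategies.
Let the maximizer play r1 with probability p. The minimizer is indifferent when 8p + 5(1−p) = −2p + 10(1−p), giving p = 1/3.
Let the minimizer play A with probability q. The maximizer is indifferent when 8q − 2(1−q) = 5q + 10(1−q), giving q = 4/5.
The value is 8·(4/5) + (-2)·(1/5) = 6.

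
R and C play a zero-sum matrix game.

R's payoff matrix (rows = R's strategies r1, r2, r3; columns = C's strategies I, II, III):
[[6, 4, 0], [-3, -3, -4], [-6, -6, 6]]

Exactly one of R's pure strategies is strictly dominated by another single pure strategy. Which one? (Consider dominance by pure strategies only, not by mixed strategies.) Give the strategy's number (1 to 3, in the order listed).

Compare r2 with r1: 6 > -3, 4 > -3, 0 > -4.
So r1 strictly dominates r2 for R; r2 is strictly dominated.

2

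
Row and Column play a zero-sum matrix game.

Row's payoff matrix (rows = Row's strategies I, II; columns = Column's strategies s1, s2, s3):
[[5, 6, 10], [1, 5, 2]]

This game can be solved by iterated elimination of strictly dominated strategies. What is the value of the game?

5

Row II is strictly dominated by row I (5>1, 6>5, 10>2); eliminate II.
Column s3 is strictly dominated by s1 for Column (5<10); eliminate s3.
Column s2 is strictly dominated by s1 for Column (5<6); eliminate s2.
Only (I, s1) remains, with payoff 5.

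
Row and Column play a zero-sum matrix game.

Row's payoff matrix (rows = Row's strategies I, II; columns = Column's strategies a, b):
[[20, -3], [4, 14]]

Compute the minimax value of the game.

292/33

Row minima are -3 and 4, so Row's maximin is 4; column maxima are 20 and 14, so Column's minimax is 14. These differ, so the equilibrium is in mixed strategies.
Let Row play I with probability p. Column is indifferent when 20p + 4(1−p) = −3p + 14(1−p), giving p = 10/33.
Let Column play a with probability q. Row is indifferent when 20q − 3(1−q) = 4q + 14(1−q), giving q = 17/33.
The value is 20·(17/33) + (-3)·(16/33) = 292/33.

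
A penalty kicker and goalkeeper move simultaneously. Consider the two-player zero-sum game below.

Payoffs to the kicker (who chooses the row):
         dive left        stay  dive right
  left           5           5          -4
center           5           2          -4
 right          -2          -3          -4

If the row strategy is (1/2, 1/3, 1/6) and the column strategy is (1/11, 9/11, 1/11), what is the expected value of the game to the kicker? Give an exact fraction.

13/6

Against (1/11, 9/11, 1/11), each row's expected payoff is left: 46/11; center: 19/11; right: -3.
Taking the (1/2, 1/3, 1/6)-weighted average: (1/2)·(46/11) + (1/3)·(19/11) + (1/6)·(-3) = 13/6.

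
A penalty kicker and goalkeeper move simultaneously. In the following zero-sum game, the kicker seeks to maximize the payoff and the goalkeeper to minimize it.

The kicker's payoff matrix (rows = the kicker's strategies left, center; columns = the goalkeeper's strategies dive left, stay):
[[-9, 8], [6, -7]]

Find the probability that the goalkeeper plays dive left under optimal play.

1/2

Row minima are -9 and -7, so the kicker's maximin is -7; column maxima are 6 and 8, so the goalkeeper's minimax is 6. These differ, so the equilibrium is in mixed strategies.
Let the goalkeeper play dive left with probability q. The kicker is indifferent when −9q + 8(1−q) = 6q − 7(1−q), giving q = 1/2.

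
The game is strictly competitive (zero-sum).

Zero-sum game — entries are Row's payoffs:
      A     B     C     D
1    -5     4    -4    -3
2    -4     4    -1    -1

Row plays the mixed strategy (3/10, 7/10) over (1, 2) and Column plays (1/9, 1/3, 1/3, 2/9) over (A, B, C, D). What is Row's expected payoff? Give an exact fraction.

-2/15

Against (1/9, 1/3, 1/3, 2/9), each row's expected payoff is 1: -11/9; 2: 1/3.
Taking the (3/10, 7/10)-weighted average: (3/10)·(-11/9) + (7/10)·(1/3) = -2/15.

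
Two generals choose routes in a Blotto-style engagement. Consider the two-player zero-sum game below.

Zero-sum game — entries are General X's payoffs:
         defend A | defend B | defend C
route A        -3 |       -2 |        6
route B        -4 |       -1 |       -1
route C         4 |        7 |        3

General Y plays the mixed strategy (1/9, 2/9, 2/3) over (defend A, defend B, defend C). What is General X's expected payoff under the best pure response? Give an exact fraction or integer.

4

route A: (-3)·(1/9) + (-2)·(2/9) + (6)·(2/3) = 29/9.
route B: (-4)·(1/9) + (-1)·(2/9) + (-1)·(2/3) = -4/3.
route C: (4)·(1/9) + (7)·(2/9) + (3)·(2/3) = 4.
The best pure response is route C with expected payoff 4.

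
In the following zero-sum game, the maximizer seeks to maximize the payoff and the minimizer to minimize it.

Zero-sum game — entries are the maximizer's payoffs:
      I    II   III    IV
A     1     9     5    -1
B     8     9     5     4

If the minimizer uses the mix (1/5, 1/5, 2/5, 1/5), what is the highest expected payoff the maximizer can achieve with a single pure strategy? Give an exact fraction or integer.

31/5

A: (1)·(1/5) + (9)·(1/5) + (5)·(2/5) + (-1)·(1/5) = 19/5.
B: (8)·(1/5) + (9)·(1/5) + (5)·(2/5) + (4)·(1/5) = 31/5.
The best pure response is B with expected payoff 31/5.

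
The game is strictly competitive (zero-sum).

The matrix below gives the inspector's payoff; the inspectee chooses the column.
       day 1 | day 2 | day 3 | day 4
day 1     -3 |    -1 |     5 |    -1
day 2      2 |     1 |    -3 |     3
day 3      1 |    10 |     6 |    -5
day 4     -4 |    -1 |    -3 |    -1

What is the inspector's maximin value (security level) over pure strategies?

-3

The worst-case payoff for each row is day 1: -3, day 2: -3, day 3: -5, day 4: -4.
The best of these is -3.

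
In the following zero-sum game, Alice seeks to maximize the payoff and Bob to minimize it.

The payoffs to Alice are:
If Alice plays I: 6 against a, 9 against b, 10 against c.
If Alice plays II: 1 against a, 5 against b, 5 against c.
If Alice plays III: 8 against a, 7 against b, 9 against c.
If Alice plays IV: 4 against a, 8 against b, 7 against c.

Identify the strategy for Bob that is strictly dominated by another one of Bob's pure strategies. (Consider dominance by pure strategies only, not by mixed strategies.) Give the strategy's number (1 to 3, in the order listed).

Bob prefers columns that give Alice less. Compare c with a: 6 < 10, 1 < 5, 8 < 9, 4 < 7.
So a strictly dominates c for Bob; c is strictly dominated.

3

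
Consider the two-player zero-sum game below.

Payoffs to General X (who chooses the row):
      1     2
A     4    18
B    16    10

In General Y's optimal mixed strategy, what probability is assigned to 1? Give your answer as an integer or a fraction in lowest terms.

2/5

Row minima are 4 and 10, so General X's maximin is 10; column maxima are 16 and 18, so General Y's minimax is 16. These differ, so the equilibrium is in mixed strategies.
Let General Y play 1 with probability q. General X is indifferent when 4q + 18(1−q) = 16q + 10(1−q), giving q = 2/5.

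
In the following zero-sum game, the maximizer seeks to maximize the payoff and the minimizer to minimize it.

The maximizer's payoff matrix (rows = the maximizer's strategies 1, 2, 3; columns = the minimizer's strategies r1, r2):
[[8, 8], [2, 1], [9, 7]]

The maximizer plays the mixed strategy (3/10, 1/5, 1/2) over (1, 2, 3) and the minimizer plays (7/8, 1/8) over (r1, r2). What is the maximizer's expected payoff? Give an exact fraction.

Against (7/8, 1/8), each row's expected payoff is 1: 8; 2: 15/8; 3: 35/4.
Taking the (3/10, 1/5, 1/2)-weighted average: (3/10)·(8) + (1/5)·(15/8) + (1/2)·(35/4) = 143/20.

143/20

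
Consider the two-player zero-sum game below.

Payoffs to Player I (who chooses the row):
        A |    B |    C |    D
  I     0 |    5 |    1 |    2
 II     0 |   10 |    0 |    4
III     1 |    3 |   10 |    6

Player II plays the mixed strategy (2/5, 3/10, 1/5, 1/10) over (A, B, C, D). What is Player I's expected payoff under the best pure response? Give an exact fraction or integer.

39/10

I: (0)·(2/5) + (5)·(3/10) + (1)·(1/5) + (2)·(1/10) = 19/10.
II: (0)·(2/5) + (10)·(3/10) + (0)·(1/5) + (4)·(1/10) = 17/5.
III: (1)·(2/5) + (3)·(3/10) + (10)·(1/5) + (6)·(1/10) = 39/10.
The best pure response is III with expected payoff 39/10.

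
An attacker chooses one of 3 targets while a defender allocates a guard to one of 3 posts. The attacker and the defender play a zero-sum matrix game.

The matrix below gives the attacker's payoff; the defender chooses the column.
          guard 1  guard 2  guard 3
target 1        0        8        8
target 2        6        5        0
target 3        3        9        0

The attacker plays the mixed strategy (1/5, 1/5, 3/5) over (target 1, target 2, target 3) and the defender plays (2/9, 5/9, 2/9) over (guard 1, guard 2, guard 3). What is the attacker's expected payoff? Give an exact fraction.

82/15

Against (2/9, 5/9, 2/9), each row's expected payoff is target 1: 56/9; target 2: 37/9; target 3: 17/3.
Taking the (1/5, 1/5, 3/5)-weighted average: (1/5)·(56/9) + (1/5)·(37/9) + (3/5)·(17/3) = 82/15.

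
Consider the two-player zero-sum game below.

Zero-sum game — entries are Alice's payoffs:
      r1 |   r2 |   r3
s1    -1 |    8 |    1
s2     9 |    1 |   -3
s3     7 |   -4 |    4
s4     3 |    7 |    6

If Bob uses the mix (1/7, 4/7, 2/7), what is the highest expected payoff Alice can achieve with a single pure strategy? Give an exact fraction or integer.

s1: (-1)·(1/7) + (8)·(4/7) + (1)·(2/7) = 33/7.
s2: (9)·(1/7) + (1)·(4/7) + (-3)·(2/7) = 1.
s3: (7)·(1/7) + (-4)·(4/7) + (4)·(2/7) = -1/7.
s4: (3)·(1/7) + (7)·(4/7) + (6)·(2/7) = 43/7.
The best pure response is s4 with expected payoff 43/7.

43/7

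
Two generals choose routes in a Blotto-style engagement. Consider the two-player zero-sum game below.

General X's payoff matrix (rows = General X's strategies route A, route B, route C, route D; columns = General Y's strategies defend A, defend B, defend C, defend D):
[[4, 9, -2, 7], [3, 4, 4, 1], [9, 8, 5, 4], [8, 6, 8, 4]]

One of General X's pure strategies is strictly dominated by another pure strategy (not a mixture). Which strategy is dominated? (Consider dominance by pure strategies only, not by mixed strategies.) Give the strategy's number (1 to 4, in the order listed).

Compare route B with route C: 9 > 3, 8 > 4, 5 > 4, 4 > 1.
So route C strictly dominates route B for General X; route B is strictly dominated.

2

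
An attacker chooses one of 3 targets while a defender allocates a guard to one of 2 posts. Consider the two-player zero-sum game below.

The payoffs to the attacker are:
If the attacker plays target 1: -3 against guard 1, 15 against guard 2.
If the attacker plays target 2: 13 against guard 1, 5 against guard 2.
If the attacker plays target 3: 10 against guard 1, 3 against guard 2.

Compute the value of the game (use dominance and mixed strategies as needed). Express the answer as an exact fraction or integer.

105/13

Row target 3 is strictly dominated by row target 2, so the attacker never plays it.
The remaining 2×2 game on (target 1, target 2) × (guard 1, guard 2) has no saddle point. Let the attacker play target 1 with probability p; indifference gives −3p + 13(1−p) = 15p + 5(1−p), so p = 4/13.
Similarly the defender's optimal q on guard 1 is 5/13, and the value is -3·(5/13) + (15)·(8/13) = 105/13.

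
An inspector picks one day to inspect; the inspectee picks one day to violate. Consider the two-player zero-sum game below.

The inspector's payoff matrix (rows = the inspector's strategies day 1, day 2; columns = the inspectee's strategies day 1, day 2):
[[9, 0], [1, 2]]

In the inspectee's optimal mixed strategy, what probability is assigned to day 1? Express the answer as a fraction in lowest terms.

Row minima are 0 and 1, so the inspector's maximin is 1; column maxima are 9 and 2, so the inspectee's minimax is 2. These differ, so the equilibrium is in mixed strategies.
Let the inspectee play day 1 with probability q. The inspector is indifferent when 9q = q + 2(1−q), giving q = 1/5.

1/5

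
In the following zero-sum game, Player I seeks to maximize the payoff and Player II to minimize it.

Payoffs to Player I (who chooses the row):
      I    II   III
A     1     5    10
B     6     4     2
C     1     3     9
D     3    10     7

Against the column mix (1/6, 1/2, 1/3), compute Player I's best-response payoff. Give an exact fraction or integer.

A: (1)·(1/6) + (5)·(1/2) + (10)·(1/3) = 6.
B: (6)·(1/6) + (4)·(1/2) + (2)·(1/3) = 11/3.
C: (1)·(1/6) + (3)·(1/2) + (9)·(1/3) = 14/3.
D: (3)·(1/6) + (10)·(1/2) + (7)·(1/3) = 47/6.
The best pure response is D with expected payoff 47/6.

47/6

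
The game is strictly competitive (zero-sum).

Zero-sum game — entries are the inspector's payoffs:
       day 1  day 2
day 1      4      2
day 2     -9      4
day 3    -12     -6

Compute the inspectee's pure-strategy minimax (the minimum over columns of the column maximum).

The worst case (largest entry) in each column is day 1: 4, day 2: 4.
The best (smallest) of these is 4.

4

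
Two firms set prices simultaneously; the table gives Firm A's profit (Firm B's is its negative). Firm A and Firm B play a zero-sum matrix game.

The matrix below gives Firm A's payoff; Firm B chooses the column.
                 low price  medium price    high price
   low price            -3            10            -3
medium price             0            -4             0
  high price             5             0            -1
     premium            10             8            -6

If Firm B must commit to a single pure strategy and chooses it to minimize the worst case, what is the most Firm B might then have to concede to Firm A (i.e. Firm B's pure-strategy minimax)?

The worst case (largest entry) in each column is low price: 10, medium price: 10, high price: 0.
The best (smallest) of these is 0.

0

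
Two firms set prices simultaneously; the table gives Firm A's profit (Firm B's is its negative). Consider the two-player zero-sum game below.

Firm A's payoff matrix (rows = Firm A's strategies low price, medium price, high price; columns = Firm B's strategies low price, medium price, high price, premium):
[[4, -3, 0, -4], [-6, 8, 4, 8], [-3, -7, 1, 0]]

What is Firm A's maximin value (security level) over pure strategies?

-4

The worst-case payoff for each row is low price: -4, medium price: -6, high price: -7.
The best of these is -4.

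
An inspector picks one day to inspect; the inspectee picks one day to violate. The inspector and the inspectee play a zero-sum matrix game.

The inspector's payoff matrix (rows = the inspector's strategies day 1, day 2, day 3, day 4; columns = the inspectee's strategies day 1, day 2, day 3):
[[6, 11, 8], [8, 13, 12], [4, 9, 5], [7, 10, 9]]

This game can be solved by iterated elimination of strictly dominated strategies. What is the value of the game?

8

Row day 4 is strictly dominated by row day 2 (8>7, 13>10, 12>9); eliminate day 4.
Column day 3 is strictly dominated by day 1 for the inspectee (6<8, 8<12, 4<5); eliminate day 3.
Row day 3 is strictly dominated by row day 1 (6>4, 11>9); eliminate day 3.
Row day 1 is strictly dominated by row day 2 (8>6, 13>11); eliminate day 1.
Column day 2 is strictly dominated by day 1 for the inspectee (8<13); eliminate day 2.
Only (day 2, day 1) remains, with payoff 8.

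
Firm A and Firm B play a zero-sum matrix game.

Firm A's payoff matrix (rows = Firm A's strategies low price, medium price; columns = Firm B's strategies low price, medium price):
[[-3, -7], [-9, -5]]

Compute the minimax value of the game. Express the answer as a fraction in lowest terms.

Row minima are -7 and -9, so Firm A's maximin is -7; column maxima are -3 and -5, so Firm B's minimax is -5. These differ, so the equilibrium is in mixed strategies.
Let Firm A play low price with probability p. Firm B is indifferent when −3p − 9(1−p) = −7p − 5(1−p), giving p = 1/2.
Let Firm B play low price with probability q. Firm A is indifferent when −3q − 7(1−q) = −9q − 5(1−q), giving q = 1/4.
The value is -3·(1/4) + (-7)·(3/4) = -6.

-6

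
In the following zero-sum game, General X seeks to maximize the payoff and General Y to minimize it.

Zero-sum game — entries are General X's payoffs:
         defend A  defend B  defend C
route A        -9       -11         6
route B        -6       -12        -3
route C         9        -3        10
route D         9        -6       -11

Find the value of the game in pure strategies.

-3

Row minima: -11, -12, -3, -11 → General X's maximin is -3.
Column maxima: 9, -3, 10 → General Y's minimax is -3.
They coincide at (route C, defend B), so the value is -3.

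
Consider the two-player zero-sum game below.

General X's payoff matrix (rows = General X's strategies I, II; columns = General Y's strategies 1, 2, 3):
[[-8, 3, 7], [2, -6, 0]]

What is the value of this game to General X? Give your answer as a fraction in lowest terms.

-42/19

Column 3 is strictly dominated by 2 for General Y (it gives General X more in every row).
The remaining 2×2 game on (I, II) × (1, 2) has no saddle point. Let General X play I with probability p; indifference gives −8p + 2(1−p) = 3p − 6(1−p), so p = 8/19.
Similarly General Y's optimal q on 1 is 9/19, and the value is -8·(9/19) + (3)·(10/19) = -42/19.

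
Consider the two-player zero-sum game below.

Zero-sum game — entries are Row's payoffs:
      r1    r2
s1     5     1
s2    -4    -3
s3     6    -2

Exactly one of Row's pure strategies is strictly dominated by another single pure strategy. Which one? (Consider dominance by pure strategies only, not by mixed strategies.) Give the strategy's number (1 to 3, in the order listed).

2

Compare s2 with s1: 5 > -4, 1 > -3.
So s1 strictly dominates s2 for Row; s2 is strictly dominated.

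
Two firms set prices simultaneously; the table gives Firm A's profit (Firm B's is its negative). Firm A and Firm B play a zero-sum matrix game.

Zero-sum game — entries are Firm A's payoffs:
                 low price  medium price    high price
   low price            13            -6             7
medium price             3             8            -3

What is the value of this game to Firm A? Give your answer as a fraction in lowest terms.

19/12

Column low price is strictly dominated by high price for Firm B (it gives Firm A more in every row).
The remaining 2×2 game on (low price, medium price) × (medium price, high price) has no saddle point. Let Firm A play low price with probability p; indifference gives −6p + 8(1−p) = 7p − 3(1−p), so p = 11/24.
Similarly Firm B's optimal q on medium price is 5/12, and the value is -6·(5/12) + (7)·(7/12) = 19/12.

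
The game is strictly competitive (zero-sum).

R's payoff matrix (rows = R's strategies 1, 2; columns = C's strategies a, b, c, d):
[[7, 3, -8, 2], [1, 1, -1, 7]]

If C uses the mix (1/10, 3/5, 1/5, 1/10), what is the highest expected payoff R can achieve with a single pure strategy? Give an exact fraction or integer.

1: (7)·(1/10) + (3)·(3/5) + (-8)·(1/5) + (2)·(1/10) = 11/10.
2: (1)·(1/10) + (1)·(3/5) + (-1)·(1/5) + (7)·(1/10) = 6/5.
The best pure response is 2 with expected payoff 6/5.

6/5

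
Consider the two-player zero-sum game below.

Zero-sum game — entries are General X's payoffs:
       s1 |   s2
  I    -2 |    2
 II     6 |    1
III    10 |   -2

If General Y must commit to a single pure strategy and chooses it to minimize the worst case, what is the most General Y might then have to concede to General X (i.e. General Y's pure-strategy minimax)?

The worst case (largest entry) in each column is s1: 10, s2: 2.
The best (smallest) of these is 2.

2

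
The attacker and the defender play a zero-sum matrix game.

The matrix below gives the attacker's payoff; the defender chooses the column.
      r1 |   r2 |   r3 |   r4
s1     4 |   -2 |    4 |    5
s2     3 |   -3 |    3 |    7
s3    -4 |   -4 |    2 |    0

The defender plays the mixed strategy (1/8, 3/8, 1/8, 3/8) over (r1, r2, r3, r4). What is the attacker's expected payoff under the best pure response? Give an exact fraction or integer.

s1: (4)·(1/8) + (-2)·(3/8) + (4)·(1/8) + (5)·(3/8) = 17/8.
s2: (3)·(1/8) + (-3)·(3/8) + (3)·(1/8) + (7)·(3/8) = 9/4.
s3: (-4)·(1/8) + (-4)·(3/8) + (2)·(1/8) + (0)·(3/8) = -7/4.
The best pure response is s2 with expected payoff 9/4.

9/4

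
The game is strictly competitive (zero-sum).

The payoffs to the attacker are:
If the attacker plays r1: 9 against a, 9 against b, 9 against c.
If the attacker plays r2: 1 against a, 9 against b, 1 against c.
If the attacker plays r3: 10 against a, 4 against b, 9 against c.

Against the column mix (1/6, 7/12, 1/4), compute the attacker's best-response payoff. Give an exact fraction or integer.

r1: (9)·(1/6) + (9)·(7/12) + (9)·(1/4) = 9.
r2: (1)·(1/6) + (9)·(7/12) + (1)·(1/4) = 17/3.
r3: (10)·(1/6) + (4)·(7/12) + (9)·(1/4) = 25/4.
The best pure response is r1 with expected payoff 9.

9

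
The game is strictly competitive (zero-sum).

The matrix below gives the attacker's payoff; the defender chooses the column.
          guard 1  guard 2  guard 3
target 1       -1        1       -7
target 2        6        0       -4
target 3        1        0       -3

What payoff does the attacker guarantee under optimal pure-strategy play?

-3

Row minima: -7, -4, -3 → the attacker's maximin is -3.
Column maxima: 6, 1, -3 → the defender's minimax is -3.
They coincide at (target 3, guard 3), so the value is -3.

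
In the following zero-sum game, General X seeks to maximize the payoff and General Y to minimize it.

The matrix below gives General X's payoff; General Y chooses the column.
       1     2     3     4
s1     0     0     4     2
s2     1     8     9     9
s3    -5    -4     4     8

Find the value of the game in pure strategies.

Row minima: 0, 1, -5 → General X's maximin is 1.
Column maxima: 1, 8, 9, 9 → General Y's minimax is 1.
They coincide at (s2, 1), so the value is 1.

1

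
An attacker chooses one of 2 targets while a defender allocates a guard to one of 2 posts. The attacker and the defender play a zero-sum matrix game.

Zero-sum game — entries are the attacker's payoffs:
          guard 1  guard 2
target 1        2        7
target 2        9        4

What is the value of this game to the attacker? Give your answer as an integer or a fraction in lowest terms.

11/2

Row minima are 2 and 4, so the attacker's maximin is 4; column maxima are 9 and 7, so the defender's minimax is 7. These differ, so the equilibrium is in mixed strategies.
Let the attacker play target 1 with probability p. The defender is indifferent when 2p + 9(1−p) = 7p + 4(1−p), giving p = 1/2.
Let the defender play guard 1 with probability q. The attacker is indifferent when 2q + 7(1−q) = 9q + 4(1−q), giving q = 3/10.
The value is 2·(3/10) + (7)·(7/10) = 11/2.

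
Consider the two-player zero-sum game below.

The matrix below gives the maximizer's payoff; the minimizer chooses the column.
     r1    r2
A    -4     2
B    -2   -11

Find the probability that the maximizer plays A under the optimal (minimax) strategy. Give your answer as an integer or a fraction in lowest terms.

Row minima are -4 and -11, so the maximizer's maximin is -4; column maxima are -2 and 2, so the minimizer's minimax is -2. These differ, so the equilibrium is in mixed strategies.
Let the maximizer play A with probability p. The minimizer is indifferent when −4p − 2(1−p) = 2p − 11(1−p), giving p = 3/5.

3/5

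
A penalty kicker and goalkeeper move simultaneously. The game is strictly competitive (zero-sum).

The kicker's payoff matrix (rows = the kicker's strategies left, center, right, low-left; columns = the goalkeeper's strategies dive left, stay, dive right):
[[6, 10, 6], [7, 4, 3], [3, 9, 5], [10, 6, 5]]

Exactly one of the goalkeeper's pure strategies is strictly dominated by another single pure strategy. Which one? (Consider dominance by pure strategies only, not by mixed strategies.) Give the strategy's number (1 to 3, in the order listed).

The goalkeeper prefers columns that give the kicker less. Compare stay with dive right: 6 < 10, 3 < 4, 5 < 9, 5 < 6.
So dive right strictly dominates stay for the goalkeeper; stay is strictly dominated.

2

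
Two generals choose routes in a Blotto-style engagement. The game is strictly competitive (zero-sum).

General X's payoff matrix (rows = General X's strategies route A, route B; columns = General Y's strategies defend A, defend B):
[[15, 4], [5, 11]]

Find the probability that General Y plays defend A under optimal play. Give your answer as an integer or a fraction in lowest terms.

7/17

Row minima are 4 and 5, so General X's maximin is 5; column maxima are 15 and 11, so General Y's minimax is 11. These differ, so the equilibrium is in mixed strategies.
Let General Y play defend A with probability q. General X is indifferent when 15q + 4(1−q) = 5q + 11(1−q), giving q = 7/17.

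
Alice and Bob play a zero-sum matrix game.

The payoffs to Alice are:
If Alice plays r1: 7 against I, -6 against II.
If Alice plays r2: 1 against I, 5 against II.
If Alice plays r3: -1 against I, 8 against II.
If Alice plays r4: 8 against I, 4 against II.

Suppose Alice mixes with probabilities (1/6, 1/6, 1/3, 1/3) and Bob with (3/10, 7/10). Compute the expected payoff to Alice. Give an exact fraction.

Against (3/10, 7/10), each row's expected payoff is r1: -21/10; r2: 19/5; r3: 53/10; r4: 26/5.
Taking the (1/6, 1/6, 1/3, 1/3)-weighted average: (1/6)·(-21/10) + (1/6)·(19/5) + (1/3)·(53/10) + (1/3)·(26/5) = 227/60.

227/60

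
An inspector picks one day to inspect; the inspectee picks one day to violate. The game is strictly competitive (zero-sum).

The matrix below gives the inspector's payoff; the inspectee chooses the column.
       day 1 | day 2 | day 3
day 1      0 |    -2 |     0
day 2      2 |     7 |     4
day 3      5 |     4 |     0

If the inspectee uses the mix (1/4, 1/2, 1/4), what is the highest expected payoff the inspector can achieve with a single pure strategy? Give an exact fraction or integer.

day 1: (0)·(1/4) + (-2)·(1/2) + (0)·(1/4) = -1.
day 2: (2)·(1/4) + (7)·(1/2) + (4)·(1/4) = 5.
day 3: (5)·(1/4) + (4)·(1/2) + (0)·(1/4) = 13/4.
The best pure response is day 2 with expected payoff 5.

5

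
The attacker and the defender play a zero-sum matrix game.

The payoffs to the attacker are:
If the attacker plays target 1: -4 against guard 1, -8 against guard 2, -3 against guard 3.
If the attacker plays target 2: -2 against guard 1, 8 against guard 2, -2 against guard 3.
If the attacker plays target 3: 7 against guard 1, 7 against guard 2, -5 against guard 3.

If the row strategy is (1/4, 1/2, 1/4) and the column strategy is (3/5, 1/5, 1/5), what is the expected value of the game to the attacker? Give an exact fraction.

Against (3/5, 1/5, 1/5), each row's expected payoff is target 1: -23/5; target 2: 0; target 3: 23/5.
Taking the (1/4, 1/2, 1/4)-weighted average: (1/4)·(-23/5) + (1/2)·(0) + (1/4)·(23/5) = 0.

0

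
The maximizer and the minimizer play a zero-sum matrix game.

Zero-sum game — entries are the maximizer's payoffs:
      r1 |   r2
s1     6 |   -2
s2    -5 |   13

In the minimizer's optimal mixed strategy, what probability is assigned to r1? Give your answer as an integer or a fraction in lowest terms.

15/26

Row minima are -2 and -5, so the maximizer's maximin is -2; column maxima are 6 and 13, so the minimizer's minimax is 6. These differ, so the equilibrium is in mixed strategies.
Let the minimizer play r1 with probability q. The maximizer is indifferent when 6q − 2(1−q) = −5q + 13(1−q), giving q = 15/26.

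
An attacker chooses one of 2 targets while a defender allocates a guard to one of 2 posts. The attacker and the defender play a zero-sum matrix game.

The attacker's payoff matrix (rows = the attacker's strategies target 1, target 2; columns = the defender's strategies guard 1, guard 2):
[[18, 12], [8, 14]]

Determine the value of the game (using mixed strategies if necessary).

Row minima are 12 and 8, so the attacker's maximin is 12; column maxima are 18 and 14, so the defender's minimax is 14. These differ, so the equilibrium is in mixed strategies.
Let the attacker play target 1 with probability p. The defender is indifferent when 18p + 8(1−p) = 12p + 14(1−p), giving p = 1/2.
Let the defender play guard 1 with probability q. The attacker is indifferent when 18q + 12(1−q) = 8q + 14(1−q), giving q = 1/6.
The value is 18·(1/6) + (12)·(5/6) = 13.

13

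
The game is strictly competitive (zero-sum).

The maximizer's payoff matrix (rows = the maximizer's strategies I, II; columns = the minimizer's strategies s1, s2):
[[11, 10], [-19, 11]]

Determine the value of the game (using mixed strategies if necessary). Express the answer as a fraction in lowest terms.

311/31

Row minima are 10 and -19, so the maximizer's maximin is 10; column maxima are 11 and 11, so the minimizer's minimax is 11. These differ, so the equilibrium is in mixed strategies.
Let the maximizer play I with probability p. The minimizer is indifferent when 11p − 19(1−p) = 10p + 11(1−p), giving p = 30/31.
Let the minimizer play s1 with probability q. The maximizer is indifferent when 11q + 10(1−q) = −19q + 11(1−q), giving q = 1/31.
The value is 11·(1/31) + (10)·(30/31) = 311/31.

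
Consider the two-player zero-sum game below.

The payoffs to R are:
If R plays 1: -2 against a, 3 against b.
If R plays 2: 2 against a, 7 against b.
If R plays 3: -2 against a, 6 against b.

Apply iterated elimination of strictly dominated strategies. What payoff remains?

Column b is strictly dominated by a for C (-2<3, 2<7, -2<6); eliminate b.
Row 3 is strictly dominated by row 2 (2>-2); eliminate 3.
Row 1 is strictly dominated by row 2 (2>-2); eliminate 1.
Only (2, a) remains, with payoff 2.

2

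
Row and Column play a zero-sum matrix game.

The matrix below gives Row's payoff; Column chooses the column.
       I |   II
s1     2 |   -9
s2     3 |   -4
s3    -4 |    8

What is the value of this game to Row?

Row s1 is strictly dominated by row s2, so Row never plays it.
The remaining 2×2 game on (s2, s3) × (I, II) has no saddle point. Let Row play s2 with probability p; indifference gives 3p − 4(1−p) = −4p + 8(1−p), so p = 12/19.
Similarly Column's optimal q on I is 12/19, and the value is 3·(12/19) + (-4)·(7/19) = 8/19.

8/19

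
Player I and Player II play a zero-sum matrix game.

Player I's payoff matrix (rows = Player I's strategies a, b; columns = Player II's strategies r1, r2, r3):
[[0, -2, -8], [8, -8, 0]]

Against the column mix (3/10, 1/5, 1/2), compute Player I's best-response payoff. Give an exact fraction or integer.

4/5

a: (0)·(3/10) + (-2)·(1/5) + (-8)·(1/2) = -22/5.
b: (8)·(3/10) + (-8)·(1/5) + (0)·(1/2) = 4/5.
The best pure response is b with expected payoff 4/5.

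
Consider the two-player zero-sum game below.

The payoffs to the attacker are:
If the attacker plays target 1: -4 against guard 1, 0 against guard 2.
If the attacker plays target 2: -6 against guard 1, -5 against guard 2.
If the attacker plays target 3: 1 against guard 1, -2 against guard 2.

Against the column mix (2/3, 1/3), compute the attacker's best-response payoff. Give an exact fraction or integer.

0

target 1: (-4)·(2/3) + (0)·(1/3) = -8/3.
target 2: (-6)·(2/3) + (-5)·(1/3) = -17/3.
target 3: (1)·(2/3) + (-2)·(1/3) = 0.
The best pure response is target 3 with expected payoff 0.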